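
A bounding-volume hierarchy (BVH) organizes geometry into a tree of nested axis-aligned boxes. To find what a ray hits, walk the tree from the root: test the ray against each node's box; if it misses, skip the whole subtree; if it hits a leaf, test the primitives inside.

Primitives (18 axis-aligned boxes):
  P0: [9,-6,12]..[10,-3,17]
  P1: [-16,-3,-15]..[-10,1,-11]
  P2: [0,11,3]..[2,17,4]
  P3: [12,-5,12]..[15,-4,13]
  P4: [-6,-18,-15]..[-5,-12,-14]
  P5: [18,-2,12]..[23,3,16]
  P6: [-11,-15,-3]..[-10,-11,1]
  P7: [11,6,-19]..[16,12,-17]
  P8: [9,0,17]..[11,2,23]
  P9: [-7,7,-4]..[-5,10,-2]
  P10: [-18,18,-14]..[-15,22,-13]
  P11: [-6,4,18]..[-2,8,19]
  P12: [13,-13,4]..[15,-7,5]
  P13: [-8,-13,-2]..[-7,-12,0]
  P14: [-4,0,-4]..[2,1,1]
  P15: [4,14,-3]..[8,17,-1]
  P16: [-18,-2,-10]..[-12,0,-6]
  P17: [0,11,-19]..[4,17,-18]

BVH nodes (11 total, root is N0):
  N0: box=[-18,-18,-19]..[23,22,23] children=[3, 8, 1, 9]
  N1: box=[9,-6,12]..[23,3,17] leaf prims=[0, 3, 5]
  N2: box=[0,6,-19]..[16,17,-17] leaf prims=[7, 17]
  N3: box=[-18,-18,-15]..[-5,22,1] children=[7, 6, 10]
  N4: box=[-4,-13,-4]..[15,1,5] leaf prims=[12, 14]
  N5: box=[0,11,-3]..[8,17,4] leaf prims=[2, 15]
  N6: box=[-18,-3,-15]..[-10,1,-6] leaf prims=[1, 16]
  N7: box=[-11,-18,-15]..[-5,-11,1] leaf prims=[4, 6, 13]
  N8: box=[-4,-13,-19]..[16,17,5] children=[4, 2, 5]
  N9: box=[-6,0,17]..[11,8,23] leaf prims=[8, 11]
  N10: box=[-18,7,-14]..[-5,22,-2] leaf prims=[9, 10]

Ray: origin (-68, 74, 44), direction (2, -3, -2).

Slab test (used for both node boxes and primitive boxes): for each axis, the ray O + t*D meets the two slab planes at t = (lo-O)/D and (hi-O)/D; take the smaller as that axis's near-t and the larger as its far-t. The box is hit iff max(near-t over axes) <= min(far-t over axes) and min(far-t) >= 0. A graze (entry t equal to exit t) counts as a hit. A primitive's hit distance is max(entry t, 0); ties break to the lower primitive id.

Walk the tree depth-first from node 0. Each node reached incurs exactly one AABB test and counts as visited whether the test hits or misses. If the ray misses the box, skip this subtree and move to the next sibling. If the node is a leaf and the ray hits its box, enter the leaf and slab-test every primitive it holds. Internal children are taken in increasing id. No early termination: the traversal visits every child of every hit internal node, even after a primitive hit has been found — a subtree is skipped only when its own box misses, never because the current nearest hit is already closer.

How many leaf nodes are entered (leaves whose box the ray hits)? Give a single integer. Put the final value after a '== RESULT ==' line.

Walk:
N0 x:[25,91/2] y:[52/3,92/3] z:[21/2,63/2] -> hit [25,92/3], descend [1, 3, 8, 9]
  N1 x:[77/2,91/2] y:[71/3,80/3] z:[27/2,16] -> miss, prune
  N3 x:[25,63/2] y:[52/3,92/3] z:[43/2,59/2] -> hit [25,59/2], descend [6, 7, 10]
    N6 x:[25,29] y:[73/3,77/3] z:[25,59/2] -> hit [25,77/3] leaf, test {P1(miss), P16@t=25}
    N7 x:[57/2,63/2] y:[85/3,92/3] z:[43/2,59/2] -> hit [57/2,59/2] leaf, test {P4(miss), P6(miss), P13(miss)}
    N10 x:[25,63/2] y:[52/3,67/3] z:[23,29] -> miss, prune
  N8 x:[32,42] y:[19,29] z:[39/2,63/2] -> miss, prune
  N9 x:[31,79/2] y:[22,74/3] z:[21/2,27/2] -> miss, prune

8 AABB tests over nodes [0, 1, 3, 6, 7, 10, 8, 9]; 2 leaves entered; closest P16.

== RESULT ==
2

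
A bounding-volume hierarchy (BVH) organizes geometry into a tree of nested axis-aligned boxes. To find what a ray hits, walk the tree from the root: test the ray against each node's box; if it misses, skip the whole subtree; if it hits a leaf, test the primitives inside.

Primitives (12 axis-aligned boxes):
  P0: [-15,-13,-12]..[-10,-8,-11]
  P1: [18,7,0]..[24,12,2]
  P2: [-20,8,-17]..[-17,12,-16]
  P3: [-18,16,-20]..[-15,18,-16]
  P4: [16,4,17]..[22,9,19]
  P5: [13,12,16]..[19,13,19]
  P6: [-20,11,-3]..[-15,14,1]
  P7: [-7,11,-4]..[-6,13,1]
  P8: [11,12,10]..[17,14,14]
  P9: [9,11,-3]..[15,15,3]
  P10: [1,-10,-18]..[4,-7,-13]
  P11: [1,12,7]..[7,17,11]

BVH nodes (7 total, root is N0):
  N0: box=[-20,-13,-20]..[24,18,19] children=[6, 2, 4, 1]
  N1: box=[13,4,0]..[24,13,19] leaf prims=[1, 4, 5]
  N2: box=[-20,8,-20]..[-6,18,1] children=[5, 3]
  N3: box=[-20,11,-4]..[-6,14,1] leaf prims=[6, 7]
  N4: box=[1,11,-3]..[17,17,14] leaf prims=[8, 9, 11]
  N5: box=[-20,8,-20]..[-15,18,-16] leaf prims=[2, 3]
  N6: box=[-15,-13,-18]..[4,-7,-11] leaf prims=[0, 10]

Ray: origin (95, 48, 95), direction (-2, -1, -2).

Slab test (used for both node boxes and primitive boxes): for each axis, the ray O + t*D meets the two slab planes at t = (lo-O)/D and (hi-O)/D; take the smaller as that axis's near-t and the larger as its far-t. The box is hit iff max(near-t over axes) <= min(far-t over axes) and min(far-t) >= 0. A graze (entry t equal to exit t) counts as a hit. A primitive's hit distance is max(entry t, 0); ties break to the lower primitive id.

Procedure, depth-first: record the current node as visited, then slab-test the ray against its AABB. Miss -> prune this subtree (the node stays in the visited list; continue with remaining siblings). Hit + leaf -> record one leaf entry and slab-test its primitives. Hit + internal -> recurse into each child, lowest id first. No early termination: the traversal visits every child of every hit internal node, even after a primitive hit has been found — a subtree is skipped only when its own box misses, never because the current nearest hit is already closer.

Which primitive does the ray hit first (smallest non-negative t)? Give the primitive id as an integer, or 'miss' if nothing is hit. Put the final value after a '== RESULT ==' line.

Traverse from the root:
N0 x:[71/2,115/2] y:[30,61] z:[38,115/2] -> hit [38,115/2], descend [1, 2, 4, 6]
  N1 x:[71/2,41] y:[35,44] z:[38,95/2] -> hit [38,41] leaf, test {P1(miss), P4@t=39, P5(miss)}
  N2 x:[101/2,115/2] y:[30,40] z:[47,115/2] -> miss, prune
  N4 x:[39,47] y:[31,37] z:[81/2,49] -> miss, prune
  N6 x:[91/2,55] y:[55,61] z:[53,113/2] -> hit [55,55] leaf, test {P0(miss), P10(miss)}

order=[0, 1, 2, 4, 6]  |boxes|=5  |leaves|=2  hit=P4

== RESULT ==
4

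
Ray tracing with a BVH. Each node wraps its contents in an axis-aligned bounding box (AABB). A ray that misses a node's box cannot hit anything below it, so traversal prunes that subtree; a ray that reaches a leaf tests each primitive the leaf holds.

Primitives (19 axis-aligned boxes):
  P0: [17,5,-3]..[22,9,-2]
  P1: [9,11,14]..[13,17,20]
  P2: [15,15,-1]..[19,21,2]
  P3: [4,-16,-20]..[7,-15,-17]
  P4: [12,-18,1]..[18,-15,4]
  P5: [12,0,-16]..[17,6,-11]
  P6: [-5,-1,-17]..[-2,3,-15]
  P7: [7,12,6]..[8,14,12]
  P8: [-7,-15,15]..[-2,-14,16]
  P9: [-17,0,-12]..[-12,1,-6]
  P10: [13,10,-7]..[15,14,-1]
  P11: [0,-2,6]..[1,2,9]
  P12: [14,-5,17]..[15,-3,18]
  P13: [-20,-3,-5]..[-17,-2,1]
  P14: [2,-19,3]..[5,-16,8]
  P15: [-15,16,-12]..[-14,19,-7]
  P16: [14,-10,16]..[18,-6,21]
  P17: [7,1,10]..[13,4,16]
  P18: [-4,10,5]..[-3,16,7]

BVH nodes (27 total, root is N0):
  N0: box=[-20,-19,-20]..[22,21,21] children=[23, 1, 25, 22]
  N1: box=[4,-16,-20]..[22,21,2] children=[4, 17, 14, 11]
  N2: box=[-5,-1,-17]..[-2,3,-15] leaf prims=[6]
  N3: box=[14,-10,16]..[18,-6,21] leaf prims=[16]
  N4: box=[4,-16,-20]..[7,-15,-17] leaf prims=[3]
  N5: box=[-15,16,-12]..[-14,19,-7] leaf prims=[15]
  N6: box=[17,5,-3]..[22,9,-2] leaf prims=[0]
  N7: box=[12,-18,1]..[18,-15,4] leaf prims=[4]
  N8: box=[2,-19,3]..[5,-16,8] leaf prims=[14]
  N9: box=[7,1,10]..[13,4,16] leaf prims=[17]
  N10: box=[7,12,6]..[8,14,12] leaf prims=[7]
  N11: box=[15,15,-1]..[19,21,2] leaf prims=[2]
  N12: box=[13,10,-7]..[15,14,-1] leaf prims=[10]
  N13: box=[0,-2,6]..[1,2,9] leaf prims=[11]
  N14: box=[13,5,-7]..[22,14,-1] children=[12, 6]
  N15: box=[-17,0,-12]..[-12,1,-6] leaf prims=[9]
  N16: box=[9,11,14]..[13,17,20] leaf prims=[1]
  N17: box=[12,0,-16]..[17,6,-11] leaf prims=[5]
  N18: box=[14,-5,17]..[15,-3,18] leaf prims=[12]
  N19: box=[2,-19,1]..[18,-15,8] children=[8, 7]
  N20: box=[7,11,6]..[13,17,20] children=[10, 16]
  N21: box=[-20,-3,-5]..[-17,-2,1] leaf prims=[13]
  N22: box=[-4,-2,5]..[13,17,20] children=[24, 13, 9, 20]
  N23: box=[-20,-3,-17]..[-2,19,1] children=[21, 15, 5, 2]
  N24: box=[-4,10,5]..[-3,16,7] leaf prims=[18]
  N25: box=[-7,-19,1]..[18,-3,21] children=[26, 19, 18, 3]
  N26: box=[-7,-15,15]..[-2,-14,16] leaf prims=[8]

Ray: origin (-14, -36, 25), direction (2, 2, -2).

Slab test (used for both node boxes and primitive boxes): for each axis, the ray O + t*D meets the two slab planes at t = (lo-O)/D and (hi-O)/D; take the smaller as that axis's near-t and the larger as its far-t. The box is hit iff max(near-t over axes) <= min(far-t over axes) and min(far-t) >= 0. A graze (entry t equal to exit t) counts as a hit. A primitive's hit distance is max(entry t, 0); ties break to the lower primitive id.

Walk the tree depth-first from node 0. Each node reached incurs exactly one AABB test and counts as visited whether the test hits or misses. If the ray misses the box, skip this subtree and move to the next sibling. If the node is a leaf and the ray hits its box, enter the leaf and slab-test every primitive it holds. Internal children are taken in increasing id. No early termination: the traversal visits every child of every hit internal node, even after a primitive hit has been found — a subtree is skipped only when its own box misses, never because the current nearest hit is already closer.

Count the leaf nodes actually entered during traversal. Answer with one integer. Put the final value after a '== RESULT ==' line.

Traverse from the root:
N0 x:[-3,18] y:[17/2,57/2] z:[2,45/2] -> hit [17/2,18], descend [1, 22, 23, 25]
  N1 x:[9,18] y:[10,57/2] z:[23/2,45/2] -> hit [23/2,18], descend [4, 11, 14, 17]
    N4 x:[9,21/2] y:[10,21/2] z:[21,45/2] -> miss, prune
    N11 x:[29/2,33/2] y:[51/2,57/2] z:[23/2,13] -> miss, prune
    N14 x:[27/2,18] y:[41/2,25] z:[13,16] -> miss, prune
    N17 x:[13,31/2] y:[18,21] z:[18,41/2] -> miss, prune
  N22 x:[5,27/2] y:[17,53/2] z:[5/2,10] -> miss, prune
  N23 x:[-3,6] y:[33/2,55/2] z:[12,21] -> miss, prune
  N25 x:[7/2,16] y:[17/2,33/2] z:[2,12] -> hit [17/2,12], descend [3, 18, 19, 26]
    N3 x:[14,16] y:[13,15] z:[2,9/2] -> miss, prune
    N18 x:[14,29/2] y:[31/2,33/2] z:[7/2,4] -> miss, prune
    N19 x:[8,16] y:[17/2,21/2] z:[17/2,12] -> hit [17/2,21/2], descend [7, 8]
      N7 x:[13,16] y:[9,21/2] z:[21/2,12] -> miss, prune
      N8 x:[8,19/2] y:[17/2,10] z:[17/2,11] -> hit [17/2,19/2] leaf, test {P14@t=17/2}
    N26 x:[7/2,6] y:[21/2,11] z:[9/2,5] -> miss, prune

order=[0, 1, 4, 11, 14, 17, 22, 23, 25, 3, 18, 19, 7, 8, 26]  |boxes|=15  |leaves|=1  hit=P14

== RESULT ==
1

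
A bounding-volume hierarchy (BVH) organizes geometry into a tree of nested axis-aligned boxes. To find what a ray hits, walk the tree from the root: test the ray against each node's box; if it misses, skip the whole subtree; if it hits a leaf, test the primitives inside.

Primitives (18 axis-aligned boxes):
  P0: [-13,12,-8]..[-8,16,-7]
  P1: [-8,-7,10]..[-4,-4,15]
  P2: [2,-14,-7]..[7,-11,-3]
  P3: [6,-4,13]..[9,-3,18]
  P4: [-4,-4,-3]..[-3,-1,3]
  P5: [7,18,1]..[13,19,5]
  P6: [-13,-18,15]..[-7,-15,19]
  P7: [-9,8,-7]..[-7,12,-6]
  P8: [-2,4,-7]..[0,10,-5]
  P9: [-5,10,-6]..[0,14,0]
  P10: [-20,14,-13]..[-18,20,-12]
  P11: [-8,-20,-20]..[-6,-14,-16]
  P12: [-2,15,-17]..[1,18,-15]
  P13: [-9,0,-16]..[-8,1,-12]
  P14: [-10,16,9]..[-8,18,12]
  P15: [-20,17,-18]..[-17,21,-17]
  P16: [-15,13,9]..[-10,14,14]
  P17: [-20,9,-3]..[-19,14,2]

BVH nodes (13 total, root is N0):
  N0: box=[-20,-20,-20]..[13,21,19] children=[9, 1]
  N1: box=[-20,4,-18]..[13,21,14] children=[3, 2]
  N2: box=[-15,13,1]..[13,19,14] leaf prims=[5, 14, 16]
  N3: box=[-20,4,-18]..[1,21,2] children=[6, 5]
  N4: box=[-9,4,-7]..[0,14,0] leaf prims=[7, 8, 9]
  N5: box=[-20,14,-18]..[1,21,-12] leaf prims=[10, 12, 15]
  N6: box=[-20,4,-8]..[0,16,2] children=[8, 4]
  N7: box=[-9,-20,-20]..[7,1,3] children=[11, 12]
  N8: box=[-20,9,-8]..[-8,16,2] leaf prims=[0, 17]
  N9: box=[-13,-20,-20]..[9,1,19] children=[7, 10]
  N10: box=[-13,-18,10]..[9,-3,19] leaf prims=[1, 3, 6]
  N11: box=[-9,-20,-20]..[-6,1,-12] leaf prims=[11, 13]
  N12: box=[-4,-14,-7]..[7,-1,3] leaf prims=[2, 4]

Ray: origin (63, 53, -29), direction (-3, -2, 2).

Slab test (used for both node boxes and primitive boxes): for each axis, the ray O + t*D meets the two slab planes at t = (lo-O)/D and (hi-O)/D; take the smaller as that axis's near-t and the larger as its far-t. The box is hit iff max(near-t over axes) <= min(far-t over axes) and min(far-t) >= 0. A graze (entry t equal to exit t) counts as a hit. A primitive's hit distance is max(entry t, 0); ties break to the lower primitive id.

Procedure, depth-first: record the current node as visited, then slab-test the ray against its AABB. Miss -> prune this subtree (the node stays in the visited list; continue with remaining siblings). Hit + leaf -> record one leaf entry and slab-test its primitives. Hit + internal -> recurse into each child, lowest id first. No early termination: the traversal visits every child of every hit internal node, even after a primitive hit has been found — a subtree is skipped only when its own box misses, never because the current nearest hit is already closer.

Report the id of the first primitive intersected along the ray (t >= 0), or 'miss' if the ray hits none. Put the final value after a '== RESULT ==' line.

Walk:
N0 x:[50/3,83/3] y:[16,73/2] z:[9/2,24] -> hit [50/3,24], descend [1, 9]
  N1 x:[50/3,83/3] y:[16,49/2] z:[11/2,43/2] -> hit [50/3,43/2], descend [2, 3]
    N2 x:[50/3,26] y:[17,20] z:[15,43/2] -> hit [17,20] leaf, test {P5@t=17, P14(miss), P16(miss)}
    N3 x:[62/3,83/3] y:[16,49/2] z:[11/2,31/2] -> miss, prune
  N9 x:[18,76/3] y:[26,73/2] z:[9/2,24] -> miss, prune

Summary -> nodes [0, 1, 2, 3, 9]; box-tests=5; leaf-entries=1; first=P5

== RESULT ==
5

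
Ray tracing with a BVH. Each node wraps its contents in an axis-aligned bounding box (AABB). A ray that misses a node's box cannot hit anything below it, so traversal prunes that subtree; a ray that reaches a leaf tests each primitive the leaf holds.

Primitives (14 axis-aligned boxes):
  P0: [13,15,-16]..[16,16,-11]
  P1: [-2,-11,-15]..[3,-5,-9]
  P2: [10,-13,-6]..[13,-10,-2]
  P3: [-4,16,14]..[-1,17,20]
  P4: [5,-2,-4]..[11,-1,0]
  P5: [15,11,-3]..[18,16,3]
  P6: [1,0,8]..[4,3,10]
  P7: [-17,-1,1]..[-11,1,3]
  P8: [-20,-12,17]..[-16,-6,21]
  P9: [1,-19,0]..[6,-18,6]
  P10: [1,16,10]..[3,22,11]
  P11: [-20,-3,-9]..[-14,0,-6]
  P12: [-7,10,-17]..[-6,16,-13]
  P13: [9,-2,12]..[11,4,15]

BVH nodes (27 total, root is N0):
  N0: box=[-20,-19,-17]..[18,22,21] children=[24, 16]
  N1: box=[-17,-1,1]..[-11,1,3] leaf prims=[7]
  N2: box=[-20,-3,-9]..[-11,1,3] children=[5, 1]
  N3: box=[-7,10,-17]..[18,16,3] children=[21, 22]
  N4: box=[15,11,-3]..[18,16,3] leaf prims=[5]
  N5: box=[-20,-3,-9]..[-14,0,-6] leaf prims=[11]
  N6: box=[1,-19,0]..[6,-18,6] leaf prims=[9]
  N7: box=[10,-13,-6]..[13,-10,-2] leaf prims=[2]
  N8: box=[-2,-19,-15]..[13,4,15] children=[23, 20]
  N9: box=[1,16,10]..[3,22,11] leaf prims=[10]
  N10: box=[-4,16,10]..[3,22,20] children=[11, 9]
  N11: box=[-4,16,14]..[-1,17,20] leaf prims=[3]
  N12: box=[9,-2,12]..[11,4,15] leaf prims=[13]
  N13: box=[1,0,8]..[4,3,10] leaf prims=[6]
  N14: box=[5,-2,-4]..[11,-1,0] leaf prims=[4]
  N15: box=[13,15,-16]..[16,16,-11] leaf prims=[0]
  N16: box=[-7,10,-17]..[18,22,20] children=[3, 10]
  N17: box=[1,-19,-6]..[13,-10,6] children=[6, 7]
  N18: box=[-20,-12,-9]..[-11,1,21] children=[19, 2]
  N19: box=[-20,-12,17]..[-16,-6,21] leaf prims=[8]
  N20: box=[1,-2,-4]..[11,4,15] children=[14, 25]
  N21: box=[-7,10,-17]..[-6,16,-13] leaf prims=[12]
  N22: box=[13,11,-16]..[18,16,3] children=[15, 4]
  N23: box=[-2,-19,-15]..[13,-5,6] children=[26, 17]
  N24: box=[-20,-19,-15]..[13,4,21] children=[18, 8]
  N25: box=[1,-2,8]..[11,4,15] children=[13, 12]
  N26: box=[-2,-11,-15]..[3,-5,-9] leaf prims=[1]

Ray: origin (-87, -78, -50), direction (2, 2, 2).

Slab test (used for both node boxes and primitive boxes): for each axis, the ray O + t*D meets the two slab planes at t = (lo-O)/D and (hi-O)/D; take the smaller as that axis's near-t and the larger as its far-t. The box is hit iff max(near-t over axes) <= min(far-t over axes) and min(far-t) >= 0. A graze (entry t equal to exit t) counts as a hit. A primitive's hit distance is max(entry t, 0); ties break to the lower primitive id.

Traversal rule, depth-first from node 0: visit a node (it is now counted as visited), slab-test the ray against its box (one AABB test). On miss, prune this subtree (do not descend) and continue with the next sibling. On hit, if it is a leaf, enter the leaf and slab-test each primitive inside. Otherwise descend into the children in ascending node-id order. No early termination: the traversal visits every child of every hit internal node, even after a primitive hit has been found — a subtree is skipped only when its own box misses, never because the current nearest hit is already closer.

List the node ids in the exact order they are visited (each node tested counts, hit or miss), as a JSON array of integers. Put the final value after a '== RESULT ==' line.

Walk:
N0 x:[67/2,105/2] y:[59/2,50] z:[33/2,71/2] -> hit [67/2,71/2], descend [16, 24]
  N16 x:[40,105/2] y:[44,50] z:[33/2,35] -> miss, prune
  N24 x:[67/2,50] y:[59/2,41] z:[35/2,71/2] -> hit [67/2,71/2], descend [8, 18]
    N8 x:[85/2,50] y:[59/2,41] z:[35/2,65/2] -> miss, prune
    N18 x:[67/2,38] y:[33,79/2] z:[41/2,71/2] -> hit [67/2,71/2], descend [2, 19]
      N2 x:[67/2,38] y:[75/2,79/2] z:[41/2,53/2] -> miss, prune
      N19 x:[67/2,71/2] y:[33,36] z:[67/2,71/2] -> hit [67/2,71/2] leaf, test {P8@t=67/2}

Summary -> nodes [0, 16, 24, 8, 18, 2, 19]; box-tests=7; leaf-entries=1; first=P8

== RESULT ==
[0, 16, 24, 8, 18, 2, 19]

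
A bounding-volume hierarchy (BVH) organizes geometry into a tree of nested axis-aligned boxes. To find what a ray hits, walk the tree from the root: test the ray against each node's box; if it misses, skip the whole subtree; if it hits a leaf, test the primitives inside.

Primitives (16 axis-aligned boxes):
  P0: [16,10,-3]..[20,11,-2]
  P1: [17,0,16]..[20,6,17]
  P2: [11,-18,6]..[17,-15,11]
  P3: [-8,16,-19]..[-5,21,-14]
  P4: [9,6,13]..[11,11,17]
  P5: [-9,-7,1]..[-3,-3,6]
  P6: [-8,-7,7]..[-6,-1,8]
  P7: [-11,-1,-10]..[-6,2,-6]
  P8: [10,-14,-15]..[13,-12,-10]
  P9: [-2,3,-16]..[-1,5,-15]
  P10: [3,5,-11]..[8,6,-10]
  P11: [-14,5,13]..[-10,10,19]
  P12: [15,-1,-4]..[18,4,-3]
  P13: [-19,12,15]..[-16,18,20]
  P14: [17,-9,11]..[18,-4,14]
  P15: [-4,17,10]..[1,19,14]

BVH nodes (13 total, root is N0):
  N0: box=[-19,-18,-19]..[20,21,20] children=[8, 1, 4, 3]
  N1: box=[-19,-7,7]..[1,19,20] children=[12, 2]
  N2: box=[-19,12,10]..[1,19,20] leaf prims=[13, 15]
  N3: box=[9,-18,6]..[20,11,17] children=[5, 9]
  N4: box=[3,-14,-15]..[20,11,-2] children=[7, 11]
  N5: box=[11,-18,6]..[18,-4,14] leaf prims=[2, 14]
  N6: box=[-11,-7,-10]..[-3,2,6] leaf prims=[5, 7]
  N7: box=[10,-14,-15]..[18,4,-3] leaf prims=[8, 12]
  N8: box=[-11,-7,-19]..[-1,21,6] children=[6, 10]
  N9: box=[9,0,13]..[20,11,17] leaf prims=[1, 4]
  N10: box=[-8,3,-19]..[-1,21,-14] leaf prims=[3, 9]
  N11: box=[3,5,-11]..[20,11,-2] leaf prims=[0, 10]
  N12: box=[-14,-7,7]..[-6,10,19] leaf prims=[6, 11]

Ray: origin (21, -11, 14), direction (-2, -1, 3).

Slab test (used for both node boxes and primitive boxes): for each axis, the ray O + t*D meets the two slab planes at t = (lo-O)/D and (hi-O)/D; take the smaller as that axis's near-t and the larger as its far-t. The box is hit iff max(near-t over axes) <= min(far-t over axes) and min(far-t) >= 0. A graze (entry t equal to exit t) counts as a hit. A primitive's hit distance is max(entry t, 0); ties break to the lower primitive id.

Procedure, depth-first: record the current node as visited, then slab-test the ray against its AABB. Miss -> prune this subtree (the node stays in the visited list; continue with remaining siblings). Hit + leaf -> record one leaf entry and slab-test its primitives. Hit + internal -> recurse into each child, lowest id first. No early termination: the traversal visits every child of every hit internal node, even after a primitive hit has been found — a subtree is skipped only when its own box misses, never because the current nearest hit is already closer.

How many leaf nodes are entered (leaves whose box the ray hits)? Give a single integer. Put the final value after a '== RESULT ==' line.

Walk:
N0 x:[1/2,20] y:[-32,7] z:[-11,2] -> hit [1/2,2], descend [1, 3, 4, 8]
  N1 x:[10,20] y:[-30,-4] z:[-7/3,2] -> miss, prune
  N3 x:[1/2,6] y:[-22,7] z:[-8/3,1] -> hit [1/2,1], descend [5, 9]
    N5 x:[3/2,5] y:[-7,7] z:[-8/3,0] -> miss, prune
    N9 x:[1/2,6] y:[-22,-11] z:[-1/3,1] -> miss, prune
  N4 x:[1/2,9] y:[-22,3] z:[-29/3,-16/3] -> miss, prune
  N8 x:[11,16] y:[-32,-4] z:[-11,-8/3] -> miss, prune

7 AABB tests over nodes [0, 1, 3, 5, 9, 4, 8]; 0 leaves entered; closest miss.

== RESULT ==
0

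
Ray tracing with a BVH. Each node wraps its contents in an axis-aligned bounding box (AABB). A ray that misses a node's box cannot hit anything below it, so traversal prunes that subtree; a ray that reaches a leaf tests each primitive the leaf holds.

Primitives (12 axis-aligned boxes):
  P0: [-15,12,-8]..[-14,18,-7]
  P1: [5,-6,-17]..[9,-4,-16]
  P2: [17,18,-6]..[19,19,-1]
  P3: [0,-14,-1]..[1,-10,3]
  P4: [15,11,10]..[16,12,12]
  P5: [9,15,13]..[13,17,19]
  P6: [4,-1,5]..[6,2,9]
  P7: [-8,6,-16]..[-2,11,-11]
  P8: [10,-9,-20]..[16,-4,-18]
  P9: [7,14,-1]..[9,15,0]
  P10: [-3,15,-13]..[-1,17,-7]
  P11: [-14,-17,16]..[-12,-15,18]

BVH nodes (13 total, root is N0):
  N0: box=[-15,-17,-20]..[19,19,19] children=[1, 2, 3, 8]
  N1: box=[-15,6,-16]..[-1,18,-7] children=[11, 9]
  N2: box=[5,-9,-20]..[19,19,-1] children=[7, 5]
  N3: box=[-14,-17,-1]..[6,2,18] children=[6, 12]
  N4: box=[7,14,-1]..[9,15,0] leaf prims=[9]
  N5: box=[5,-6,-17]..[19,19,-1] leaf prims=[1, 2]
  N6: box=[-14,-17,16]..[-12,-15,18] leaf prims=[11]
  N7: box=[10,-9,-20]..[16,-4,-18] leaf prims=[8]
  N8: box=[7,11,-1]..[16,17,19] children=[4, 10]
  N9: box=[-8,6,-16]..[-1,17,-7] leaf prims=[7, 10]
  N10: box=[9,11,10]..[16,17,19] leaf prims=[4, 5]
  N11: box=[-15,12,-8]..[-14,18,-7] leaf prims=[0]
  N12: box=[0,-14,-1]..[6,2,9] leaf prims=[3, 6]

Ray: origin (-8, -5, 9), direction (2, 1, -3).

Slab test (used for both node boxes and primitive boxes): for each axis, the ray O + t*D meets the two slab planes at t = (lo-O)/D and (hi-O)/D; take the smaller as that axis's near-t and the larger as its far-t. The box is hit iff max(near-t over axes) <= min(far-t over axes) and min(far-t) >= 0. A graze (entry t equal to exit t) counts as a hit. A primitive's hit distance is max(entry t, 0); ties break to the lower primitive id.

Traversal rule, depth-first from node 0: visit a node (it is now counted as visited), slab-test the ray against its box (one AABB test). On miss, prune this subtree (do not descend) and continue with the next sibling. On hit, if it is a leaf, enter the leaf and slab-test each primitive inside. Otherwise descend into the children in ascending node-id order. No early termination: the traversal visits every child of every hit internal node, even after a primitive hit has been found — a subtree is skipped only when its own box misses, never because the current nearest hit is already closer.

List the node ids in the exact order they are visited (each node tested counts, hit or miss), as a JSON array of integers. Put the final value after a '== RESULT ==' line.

Walk:
N0 x:[-7/2,27/2] y:[-12,24] z:[-10/3,29/3] -> hit [-10/3,29/3], descend [1, 2, 3, 8]
  N1 x:[-7/2,7/2] y:[11,23] z:[16/3,25/3] -> miss, prune
  N2 x:[13/2,27/2] y:[-4,24] z:[10/3,29/3] -> hit [13/2,29/3], descend [5, 7]
    N5 x:[13/2,27/2] y:[-1,24] z:[10/3,26/3] -> hit [13/2,26/3] leaf, test {P1(miss), P2(miss)}
    N7 x:[9,12] y:[-4,1] z:[9,29/3] -> miss, prune
  N3 x:[-3,7] y:[-12,7] z:[-3,10/3] -> hit [-3,10/3], descend [6, 12]
    N6 x:[-3,-2] y:[-12,-10] z:[-3,-7/3] -> miss, prune
    N12 x:[4,7] y:[-9,7] z:[0,10/3] -> miss, prune
  N8 x:[15/2,12] y:[16,22] z:[-10/3,10/3] -> miss, prune

9 AABB tests over nodes [0, 1, 2, 5, 7, 3, 6, 12, 8]; 1 leaf entered; closest miss.

== RESULT ==
[0, 1, 2, 5, 7, 3, 6, 12, 8]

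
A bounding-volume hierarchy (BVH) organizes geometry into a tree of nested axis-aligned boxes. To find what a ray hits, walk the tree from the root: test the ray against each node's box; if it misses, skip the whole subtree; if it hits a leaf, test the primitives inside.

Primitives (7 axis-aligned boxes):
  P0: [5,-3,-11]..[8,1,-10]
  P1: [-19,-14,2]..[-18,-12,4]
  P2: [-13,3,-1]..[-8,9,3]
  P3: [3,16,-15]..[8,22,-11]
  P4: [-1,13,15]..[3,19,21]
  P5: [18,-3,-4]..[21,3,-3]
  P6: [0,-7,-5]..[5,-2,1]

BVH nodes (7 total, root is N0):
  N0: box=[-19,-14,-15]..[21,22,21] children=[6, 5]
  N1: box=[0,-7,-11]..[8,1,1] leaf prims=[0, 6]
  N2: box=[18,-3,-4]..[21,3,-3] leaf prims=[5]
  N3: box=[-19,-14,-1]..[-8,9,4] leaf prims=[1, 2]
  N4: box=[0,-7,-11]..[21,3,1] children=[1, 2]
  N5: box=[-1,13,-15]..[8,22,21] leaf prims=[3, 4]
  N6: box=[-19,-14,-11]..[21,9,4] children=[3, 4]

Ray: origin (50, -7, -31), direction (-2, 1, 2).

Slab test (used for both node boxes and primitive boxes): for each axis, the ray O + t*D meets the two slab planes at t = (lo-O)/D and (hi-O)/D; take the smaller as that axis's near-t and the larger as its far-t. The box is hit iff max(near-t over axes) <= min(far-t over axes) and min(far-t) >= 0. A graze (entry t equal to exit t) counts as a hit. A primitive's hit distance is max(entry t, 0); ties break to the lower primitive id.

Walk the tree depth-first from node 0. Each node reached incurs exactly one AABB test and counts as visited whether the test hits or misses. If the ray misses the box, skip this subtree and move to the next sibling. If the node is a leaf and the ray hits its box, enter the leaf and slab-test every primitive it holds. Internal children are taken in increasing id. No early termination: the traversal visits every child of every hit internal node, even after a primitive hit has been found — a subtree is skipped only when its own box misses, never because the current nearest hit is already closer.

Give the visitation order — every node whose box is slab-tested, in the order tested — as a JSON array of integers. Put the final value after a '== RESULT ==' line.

Traverse from the root:
N0 x:[29/2,69/2] y:[-7,29] z:[8,26] -> hit [29/2,26], descend [5, 6]
  N5 x:[21,51/2] y:[20,29] z:[8,26] -> hit [21,51/2] leaf, test {P3(miss), P4@t=47/2}
  N6 x:[29/2,69/2] y:[-7,16] z:[10,35/2] -> hit [29/2,16], descend [3, 4]
    N3 x:[29,69/2] y:[-7,16] z:[15,35/2] -> miss, prune
    N4 x:[29/2,25] y:[0,10] z:[10,16] -> miss, prune

Visited [0, 5, 6, 3, 4]. Tests: 5 box, 1 leaf. Nearest: P4.

== RESULT ==
[0, 5, 6, 3, 4]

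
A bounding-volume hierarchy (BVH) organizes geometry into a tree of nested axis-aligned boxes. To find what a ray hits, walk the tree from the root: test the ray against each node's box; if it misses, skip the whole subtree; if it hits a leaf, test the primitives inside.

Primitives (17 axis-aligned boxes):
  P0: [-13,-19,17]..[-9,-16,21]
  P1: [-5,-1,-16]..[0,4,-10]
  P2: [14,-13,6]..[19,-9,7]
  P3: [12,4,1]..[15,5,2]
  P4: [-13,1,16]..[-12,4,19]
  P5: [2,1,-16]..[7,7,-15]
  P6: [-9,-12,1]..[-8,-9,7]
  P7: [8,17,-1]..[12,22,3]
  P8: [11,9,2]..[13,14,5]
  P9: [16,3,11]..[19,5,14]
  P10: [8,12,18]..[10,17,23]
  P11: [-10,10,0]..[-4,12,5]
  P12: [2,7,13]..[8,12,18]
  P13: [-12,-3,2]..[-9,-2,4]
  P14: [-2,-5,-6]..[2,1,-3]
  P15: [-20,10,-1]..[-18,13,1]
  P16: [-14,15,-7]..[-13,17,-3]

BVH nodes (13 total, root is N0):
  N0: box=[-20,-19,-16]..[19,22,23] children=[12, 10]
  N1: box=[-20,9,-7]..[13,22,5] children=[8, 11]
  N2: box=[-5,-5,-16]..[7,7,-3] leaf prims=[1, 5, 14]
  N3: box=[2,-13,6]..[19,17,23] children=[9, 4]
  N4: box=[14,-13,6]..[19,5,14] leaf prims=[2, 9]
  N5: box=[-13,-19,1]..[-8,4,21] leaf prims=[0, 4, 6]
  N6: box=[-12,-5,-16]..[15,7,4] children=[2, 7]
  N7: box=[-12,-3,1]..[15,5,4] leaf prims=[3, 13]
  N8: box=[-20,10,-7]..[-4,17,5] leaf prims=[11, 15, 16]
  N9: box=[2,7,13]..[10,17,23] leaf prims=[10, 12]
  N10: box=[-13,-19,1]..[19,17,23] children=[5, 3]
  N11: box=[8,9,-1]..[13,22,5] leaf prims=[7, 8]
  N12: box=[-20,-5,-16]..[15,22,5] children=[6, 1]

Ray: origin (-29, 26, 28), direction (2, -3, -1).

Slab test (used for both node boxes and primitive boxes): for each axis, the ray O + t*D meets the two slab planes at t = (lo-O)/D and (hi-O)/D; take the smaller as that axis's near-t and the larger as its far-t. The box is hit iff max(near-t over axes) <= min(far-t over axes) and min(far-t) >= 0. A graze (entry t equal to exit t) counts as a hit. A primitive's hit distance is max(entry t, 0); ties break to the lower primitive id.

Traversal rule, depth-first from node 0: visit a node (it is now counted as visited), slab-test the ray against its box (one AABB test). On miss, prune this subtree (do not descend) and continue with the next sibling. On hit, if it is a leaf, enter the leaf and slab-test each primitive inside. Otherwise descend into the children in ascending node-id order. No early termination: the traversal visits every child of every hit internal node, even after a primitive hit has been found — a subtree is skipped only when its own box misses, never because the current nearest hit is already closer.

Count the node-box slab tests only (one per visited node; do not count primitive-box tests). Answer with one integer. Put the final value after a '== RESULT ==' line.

Trace the traversal:
N0 x:[9/2,24] y:[4/3,15] z:[5,44] -> hit [5,15], descend [10, 12]
  N10 x:[8,24] y:[3,15] z:[5,27] -> hit [8,15], descend [3, 5]
    N3 x:[31/2,24] y:[3,13] z:[5,22] -> miss, prune
    N5 x:[8,21/2] y:[22/3,15] z:[7,27] -> hit [8,21/2] leaf, test {P0(miss), P4(miss), P6(miss)}
  N12 x:[9/2,22] y:[4/3,31/3] z:[23,44] -> miss, prune

5 AABB tests over nodes [0, 10, 3, 5, 12]; 1 leaf entered; closest miss.

== RESULT ==
5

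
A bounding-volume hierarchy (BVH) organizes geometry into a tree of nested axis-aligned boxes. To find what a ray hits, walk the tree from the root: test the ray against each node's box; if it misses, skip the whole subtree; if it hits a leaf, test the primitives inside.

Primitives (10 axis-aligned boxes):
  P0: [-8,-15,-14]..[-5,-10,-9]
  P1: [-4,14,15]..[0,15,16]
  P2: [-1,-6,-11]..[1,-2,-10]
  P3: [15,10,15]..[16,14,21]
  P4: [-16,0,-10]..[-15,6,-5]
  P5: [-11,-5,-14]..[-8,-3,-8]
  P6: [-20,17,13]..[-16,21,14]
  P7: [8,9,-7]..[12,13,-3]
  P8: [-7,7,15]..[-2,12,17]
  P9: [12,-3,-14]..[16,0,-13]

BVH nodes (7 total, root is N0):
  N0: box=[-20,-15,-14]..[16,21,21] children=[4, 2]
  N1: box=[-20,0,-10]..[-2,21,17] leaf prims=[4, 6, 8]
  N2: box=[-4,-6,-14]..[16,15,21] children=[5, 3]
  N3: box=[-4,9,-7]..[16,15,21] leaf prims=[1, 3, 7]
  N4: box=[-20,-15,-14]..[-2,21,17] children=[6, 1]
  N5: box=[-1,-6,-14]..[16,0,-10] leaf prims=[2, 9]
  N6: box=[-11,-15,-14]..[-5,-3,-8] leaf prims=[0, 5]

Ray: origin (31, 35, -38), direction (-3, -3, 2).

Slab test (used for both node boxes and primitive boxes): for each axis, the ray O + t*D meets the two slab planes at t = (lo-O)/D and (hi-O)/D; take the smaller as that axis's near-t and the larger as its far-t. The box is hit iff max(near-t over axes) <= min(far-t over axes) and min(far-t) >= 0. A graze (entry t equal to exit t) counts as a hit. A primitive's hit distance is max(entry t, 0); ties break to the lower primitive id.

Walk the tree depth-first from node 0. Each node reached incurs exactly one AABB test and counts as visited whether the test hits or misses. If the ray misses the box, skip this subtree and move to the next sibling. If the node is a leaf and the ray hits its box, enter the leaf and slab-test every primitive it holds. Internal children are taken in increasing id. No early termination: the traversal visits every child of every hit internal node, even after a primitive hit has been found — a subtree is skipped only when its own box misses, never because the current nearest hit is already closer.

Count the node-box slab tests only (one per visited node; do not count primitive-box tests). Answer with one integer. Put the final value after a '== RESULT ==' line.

Walk:
N0 x:[5,17] y:[14/3,50/3] z:[12,59/2] -> hit [12,50/3], descend [2, 4]
  N2 x:[5,35/3] y:[20/3,41/3] z:[12,59/2] -> miss, prune
  N4 x:[11,17] y:[14/3,50/3] z:[12,55/2] -> hit [12,50/3], descend [1, 6]
    N1 x:[11,17] y:[14/3,35/3] z:[14,55/2] -> miss, prune
    N6 x:[12,14] y:[38/3,50/3] z:[12,15] -> hit [38/3,14] leaf, test {P0(miss), P5@t=13}

Summary -> nodes [0, 2, 4, 1, 6]; box-tests=5; leaf-entries=1; first=P5

== RESULT ==
5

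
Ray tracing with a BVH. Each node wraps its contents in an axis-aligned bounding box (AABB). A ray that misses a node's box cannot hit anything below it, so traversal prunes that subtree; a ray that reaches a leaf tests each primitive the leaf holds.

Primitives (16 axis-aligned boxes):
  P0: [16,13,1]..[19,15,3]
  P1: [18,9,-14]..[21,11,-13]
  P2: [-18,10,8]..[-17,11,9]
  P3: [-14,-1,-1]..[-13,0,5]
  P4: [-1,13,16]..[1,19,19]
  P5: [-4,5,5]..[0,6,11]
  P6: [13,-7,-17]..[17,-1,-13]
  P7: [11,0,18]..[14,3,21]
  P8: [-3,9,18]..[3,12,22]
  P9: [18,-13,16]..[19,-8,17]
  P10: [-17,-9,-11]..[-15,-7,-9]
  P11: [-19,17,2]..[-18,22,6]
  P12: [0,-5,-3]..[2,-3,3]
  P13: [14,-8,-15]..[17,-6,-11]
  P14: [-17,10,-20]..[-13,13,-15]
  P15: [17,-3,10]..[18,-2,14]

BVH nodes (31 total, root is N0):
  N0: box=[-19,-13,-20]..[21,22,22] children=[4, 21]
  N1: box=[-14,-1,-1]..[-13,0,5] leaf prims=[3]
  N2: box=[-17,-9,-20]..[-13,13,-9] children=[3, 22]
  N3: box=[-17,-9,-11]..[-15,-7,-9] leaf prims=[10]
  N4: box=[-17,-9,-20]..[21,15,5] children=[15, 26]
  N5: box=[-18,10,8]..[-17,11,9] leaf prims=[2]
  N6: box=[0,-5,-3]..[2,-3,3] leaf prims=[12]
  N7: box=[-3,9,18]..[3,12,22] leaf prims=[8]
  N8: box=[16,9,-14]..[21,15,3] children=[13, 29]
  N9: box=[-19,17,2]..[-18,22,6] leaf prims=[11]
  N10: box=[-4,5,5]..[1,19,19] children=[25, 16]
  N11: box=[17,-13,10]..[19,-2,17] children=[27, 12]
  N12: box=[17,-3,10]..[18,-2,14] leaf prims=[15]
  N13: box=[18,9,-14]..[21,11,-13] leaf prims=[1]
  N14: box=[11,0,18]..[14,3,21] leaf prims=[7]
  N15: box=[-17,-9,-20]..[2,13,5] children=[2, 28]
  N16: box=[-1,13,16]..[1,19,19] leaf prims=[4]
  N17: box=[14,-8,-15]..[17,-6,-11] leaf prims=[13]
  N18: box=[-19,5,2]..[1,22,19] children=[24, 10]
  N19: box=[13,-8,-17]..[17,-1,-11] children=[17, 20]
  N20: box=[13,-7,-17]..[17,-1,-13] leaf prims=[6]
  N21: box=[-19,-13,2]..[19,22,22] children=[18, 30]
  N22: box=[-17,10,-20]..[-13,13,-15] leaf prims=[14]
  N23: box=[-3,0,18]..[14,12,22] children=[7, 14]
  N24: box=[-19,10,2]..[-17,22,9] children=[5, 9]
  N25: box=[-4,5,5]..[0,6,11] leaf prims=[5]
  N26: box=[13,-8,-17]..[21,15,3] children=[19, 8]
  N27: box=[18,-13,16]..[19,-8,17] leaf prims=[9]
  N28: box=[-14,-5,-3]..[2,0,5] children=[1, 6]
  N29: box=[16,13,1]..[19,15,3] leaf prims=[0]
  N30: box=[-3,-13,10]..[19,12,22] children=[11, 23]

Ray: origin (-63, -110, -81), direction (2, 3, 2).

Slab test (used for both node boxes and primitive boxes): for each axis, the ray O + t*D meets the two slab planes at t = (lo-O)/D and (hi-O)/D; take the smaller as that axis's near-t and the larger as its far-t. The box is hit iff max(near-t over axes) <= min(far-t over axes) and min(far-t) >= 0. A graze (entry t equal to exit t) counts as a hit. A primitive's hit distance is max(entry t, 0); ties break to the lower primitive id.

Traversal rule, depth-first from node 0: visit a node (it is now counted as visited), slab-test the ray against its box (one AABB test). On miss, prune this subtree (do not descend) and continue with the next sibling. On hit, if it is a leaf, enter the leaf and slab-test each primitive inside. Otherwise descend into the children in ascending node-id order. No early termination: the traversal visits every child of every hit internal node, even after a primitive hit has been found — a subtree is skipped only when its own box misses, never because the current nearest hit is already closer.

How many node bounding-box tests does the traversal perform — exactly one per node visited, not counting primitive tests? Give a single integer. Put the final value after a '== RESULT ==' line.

Traverse from the root:
N0 x:[22,42] y:[97/3,44] z:[61/2,103/2] -> hit [97/3,42], descend [4, 21]
  N4 x:[23,42] y:[101/3,125/3] z:[61/2,43] -> hit [101/3,125/3], descend [15, 26]
    N15 x:[23,65/2] y:[101/3,41] z:[61/2,43] -> miss, prune
    N26 x:[38,42] y:[34,125/3] z:[32,42] -> hit [38,125/3], descend [8, 19]
      N8 x:[79/2,42] y:[119/3,125/3] z:[67/2,42] -> hit [119/3,125/3], descend [13, 29]
        N13 x:[81/2,42] y:[119/3,121/3] z:[67/2,34] -> miss, prune
        N29 x:[79/2,41] y:[41,125/3] z:[41,42] -> hit [41,41] leaf, test {P0@t=41}
      N19 x:[38,40] y:[34,109/3] z:[32,35] -> miss, prune
  N21 x:[22,41] y:[97/3,44] z:[83/2,103/2] -> miss, prune

9 AABB tests over nodes [0, 4, 15, 26, 8, 13, 29, 19, 21]; 1 leaf entered; closest P0.

== RESULT ==
9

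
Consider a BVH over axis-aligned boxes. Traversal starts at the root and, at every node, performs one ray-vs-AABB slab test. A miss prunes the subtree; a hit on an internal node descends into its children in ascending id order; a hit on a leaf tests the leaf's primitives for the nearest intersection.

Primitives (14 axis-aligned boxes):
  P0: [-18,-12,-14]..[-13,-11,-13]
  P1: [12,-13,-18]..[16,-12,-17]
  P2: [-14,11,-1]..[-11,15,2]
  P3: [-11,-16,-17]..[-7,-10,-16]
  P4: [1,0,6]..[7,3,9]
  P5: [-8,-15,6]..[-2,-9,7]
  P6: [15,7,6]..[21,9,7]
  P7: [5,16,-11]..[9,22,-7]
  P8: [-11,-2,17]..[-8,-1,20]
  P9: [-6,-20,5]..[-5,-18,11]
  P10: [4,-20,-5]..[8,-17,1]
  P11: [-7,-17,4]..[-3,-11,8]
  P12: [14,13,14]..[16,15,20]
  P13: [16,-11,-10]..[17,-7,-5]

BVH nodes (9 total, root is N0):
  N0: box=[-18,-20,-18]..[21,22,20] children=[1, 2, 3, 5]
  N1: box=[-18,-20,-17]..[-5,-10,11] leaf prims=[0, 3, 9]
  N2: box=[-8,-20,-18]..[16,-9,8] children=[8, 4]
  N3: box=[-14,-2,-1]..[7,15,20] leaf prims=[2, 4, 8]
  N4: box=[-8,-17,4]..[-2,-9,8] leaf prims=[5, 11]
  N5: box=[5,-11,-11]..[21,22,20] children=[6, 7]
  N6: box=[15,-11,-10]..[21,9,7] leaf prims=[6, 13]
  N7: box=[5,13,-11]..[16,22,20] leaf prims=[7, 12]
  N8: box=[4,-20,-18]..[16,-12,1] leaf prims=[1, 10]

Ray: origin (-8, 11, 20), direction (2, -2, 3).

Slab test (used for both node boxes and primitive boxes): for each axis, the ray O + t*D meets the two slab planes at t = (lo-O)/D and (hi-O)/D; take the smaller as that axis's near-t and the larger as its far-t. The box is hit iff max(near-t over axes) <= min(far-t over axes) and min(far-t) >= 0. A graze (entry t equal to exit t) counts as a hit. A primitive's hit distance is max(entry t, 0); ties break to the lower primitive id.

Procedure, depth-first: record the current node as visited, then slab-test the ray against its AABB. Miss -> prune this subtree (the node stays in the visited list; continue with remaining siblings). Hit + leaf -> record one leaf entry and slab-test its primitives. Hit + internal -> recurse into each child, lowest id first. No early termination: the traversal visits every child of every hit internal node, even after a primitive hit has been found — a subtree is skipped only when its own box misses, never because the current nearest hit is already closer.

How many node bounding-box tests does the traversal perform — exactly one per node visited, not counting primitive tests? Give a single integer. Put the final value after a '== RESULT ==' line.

Traverse from the root:
N0 x:[-5,29/2] y:[-11/2,31/2] z:[-38/3,0] -> hit [-5,0], descend [1, 2, 3, 5]
  N1 x:[-5,3/2] y:[21/2,31/2] z:[-37/3,-3] -> miss, prune
  N2 x:[0,12] y:[10,31/2] z:[-38/3,-4] -> miss, prune
  N3 x:[-3,15/2] y:[-2,13/2] z:[-7,0] -> hit [-2,0] leaf, test {P2(miss), P4(miss), P8(miss)}
  N5 x:[13/2,29/2] y:[-11/2,11] z:[-31/3,0] -> miss, prune

Visited [0, 1, 2, 3, 5]. Tests: 5 box, 1 leaf. Nearest: miss.

== RESULT ==
5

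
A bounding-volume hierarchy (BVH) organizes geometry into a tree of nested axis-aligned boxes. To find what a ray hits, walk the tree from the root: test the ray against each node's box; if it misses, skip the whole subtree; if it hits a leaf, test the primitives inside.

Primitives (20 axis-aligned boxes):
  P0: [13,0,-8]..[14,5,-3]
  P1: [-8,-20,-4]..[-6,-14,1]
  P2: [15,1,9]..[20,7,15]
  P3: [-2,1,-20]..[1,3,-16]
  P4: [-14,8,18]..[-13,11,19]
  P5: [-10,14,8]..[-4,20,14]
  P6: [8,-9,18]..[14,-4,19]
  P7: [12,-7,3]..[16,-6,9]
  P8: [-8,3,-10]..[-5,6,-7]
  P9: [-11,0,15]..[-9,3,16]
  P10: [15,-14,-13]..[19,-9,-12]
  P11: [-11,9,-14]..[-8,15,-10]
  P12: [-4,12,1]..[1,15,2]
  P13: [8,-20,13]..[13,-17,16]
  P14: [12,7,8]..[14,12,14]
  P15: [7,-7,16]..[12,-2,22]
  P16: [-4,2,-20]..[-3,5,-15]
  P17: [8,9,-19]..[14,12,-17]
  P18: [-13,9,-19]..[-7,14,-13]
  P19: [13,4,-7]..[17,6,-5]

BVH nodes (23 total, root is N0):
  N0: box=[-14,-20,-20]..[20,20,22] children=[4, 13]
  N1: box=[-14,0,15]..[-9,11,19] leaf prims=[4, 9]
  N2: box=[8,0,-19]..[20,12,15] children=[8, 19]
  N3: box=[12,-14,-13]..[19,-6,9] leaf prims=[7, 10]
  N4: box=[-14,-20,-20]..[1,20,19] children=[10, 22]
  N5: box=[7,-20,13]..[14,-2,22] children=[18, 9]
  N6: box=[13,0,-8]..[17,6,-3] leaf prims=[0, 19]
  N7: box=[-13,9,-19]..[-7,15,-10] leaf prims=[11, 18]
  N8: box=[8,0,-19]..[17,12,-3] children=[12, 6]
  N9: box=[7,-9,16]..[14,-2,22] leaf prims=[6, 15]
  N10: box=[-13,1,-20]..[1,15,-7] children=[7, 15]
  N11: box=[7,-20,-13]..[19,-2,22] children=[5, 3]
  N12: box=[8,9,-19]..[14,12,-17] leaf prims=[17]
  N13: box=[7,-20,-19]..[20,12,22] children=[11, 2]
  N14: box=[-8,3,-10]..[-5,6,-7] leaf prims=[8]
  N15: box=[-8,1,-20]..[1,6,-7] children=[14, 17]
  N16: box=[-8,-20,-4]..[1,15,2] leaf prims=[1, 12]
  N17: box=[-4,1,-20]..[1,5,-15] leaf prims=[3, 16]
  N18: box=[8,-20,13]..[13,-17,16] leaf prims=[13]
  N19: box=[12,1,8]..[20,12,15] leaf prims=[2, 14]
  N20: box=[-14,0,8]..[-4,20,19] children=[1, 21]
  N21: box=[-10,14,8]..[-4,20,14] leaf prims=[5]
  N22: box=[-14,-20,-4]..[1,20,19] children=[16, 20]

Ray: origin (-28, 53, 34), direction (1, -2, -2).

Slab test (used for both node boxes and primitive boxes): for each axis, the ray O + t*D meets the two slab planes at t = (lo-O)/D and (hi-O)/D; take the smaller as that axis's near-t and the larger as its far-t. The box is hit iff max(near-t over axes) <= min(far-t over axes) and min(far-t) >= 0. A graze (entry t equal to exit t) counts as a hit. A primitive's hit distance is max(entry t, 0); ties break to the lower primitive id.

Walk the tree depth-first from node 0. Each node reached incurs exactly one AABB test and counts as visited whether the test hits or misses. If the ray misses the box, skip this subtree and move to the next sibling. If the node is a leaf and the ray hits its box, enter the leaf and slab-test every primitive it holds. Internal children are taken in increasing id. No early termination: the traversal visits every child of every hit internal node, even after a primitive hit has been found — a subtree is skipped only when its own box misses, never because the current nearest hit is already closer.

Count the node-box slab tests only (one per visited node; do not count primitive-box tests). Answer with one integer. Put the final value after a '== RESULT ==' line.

Walk:
N0 x:[14,48] y:[33/2,73/2] z:[6,27] -> hit [33/2,27], descend [4, 13]
  N4 x:[14,29] y:[33/2,73/2] z:[15/2,27] -> hit [33/2,27], descend [10, 22]
    N10 x:[15,29] y:[19,26] z:[41/2,27] -> hit [41/2,26], descend [7, 15]
      N7 x:[15,21] y:[19,22] z:[22,53/2] -> miss, prune
      N15 x:[20,29] y:[47/2,26] z:[41/2,27] -> hit [47/2,26], descend [14, 17]
        N14 x:[20,23] y:[47/2,25] z:[41/2,22] -> miss, prune
        N17 x:[24,29] y:[24,26] z:[49/2,27] -> hit [49/2,26] leaf, test {P3@t=26, P16@t=49/2}
    N22 x:[14,29] y:[33/2,73/2] z:[15/2,19] -> hit [33/2,19], descend [16, 20]
      N16 x:[20,29] y:[19,73/2] z:[16,19] -> miss, prune
      N20 x:[14,24] y:[33/2,53/2] z:[15/2,13] -> miss, prune
  N13 x:[35,48] y:[41/2,73/2] z:[6,53/2] -> miss, prune

Summary -> nodes [0, 4, 10, 7, 15, 14, 17, 22, 16, 20, 13]; box-tests=11; leaf-entries=1; first=P16

== RESULT ==
11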